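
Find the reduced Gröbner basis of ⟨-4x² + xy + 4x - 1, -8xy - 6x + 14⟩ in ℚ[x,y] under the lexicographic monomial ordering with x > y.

f_1 = -4x² + xy + 4x - 1, LT = x².
f_2 = -8xy - 6x + 14, LT = xy.

S(f_1,f_2): lcm = x²y. S = -¾x² - ¼xy² - xy + 7/4x + ¼y.
  leading term x²: subtract (3/16)·f_1 from -¾x² - ¼xy² - xy + 7/4x + ¼y → -¼xy² - 19/16xy + x + ¼y + 3/16
  leading term xy²: subtract (1/32y)·f_2 from -¼xy² - 19/16xy + x + ¼y + 3/16 → -xy + x - 3/16y + 3/16
  leading term xy: subtract (⅛)·f_2 from -xy + x - 3/16y + 3/16 → 7/4x - 3/16y - 25/16
  leading term x: no divisor's leading term divides it; move 7/4x to the remainder.
  leading term y: no divisor's leading term divides it; move -3/16y to the remainder.
  leading term 1: no divisor's leading term divides it; move -25/16 to the remainder.
  remainder 7/4x - 3/16y - 25/16 ≠ 0; add g_3 = 7/4x - 3/16y - 25/16 to the basis.

S(f_1,g_3): lcm = x². S = -1/7xy - 3/28x + ¼.
  leading term xy: subtract (1/56)·f_2 from -1/7xy - 3/28x + ¼ → 0
  remainder 0.

S(f_2,g_3): lcm = xy. S = ¾x + 3/28y² + 25/28y - 7/4.
  leading term x: subtract (3/7)·g_3 from ¾x + 3/28y² + 25/28y - 7/4 → 3/28y² + 109/112y - 121/112
  leading term y²: no divisor's leading term divides it; move 3/28y² to the remainder.
  leading term y: no divisor's leading term divides it; move 109/112y to the remainder.
  leading term 1: no divisor's leading term divides it; move -121/112 to the remainder.
  remainder 3/28y² + 109/112y - 121/112 ≠ 0; add g_4 = 3/28y² + 109/112y - 121/112 to the basis.

S(f_1,g_4): leading monomials are coprime, so the S-polynomial reduces to 0 (Buchberger's first criterion).
S(f_2,g_4): lcm = xy². S = -25/3xy + 121/12x - 7/4y.
  leading term xy: subtract (25/24)·f_2 from -25/3xy + 121/12x - 7/4y → 49/3x - 7/4y - 175/12
  leading term x: subtract (28/3)·g_3 from 49/3x - 7/4y - 175/12 → 0
  remainder 0.

S(g_3,g_4): leading monomials are coprime, so the S-polynomial reduces to 0 (Buchberger's first criterion).
Every S-polynomial of the final basis reduces to 0, so we have a Gröbner basis.
Inter-reduce: drop elements whose leading term is divisible by another's, tail-reduce, and make monic.

G = {x - 3/28y - 25/28, y² + 109/12y - 121/12}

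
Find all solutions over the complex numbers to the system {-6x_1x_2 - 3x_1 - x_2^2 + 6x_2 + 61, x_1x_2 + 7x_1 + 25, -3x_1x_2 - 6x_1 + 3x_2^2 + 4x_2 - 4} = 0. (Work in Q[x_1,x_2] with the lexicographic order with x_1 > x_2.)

{(-5, -2)}

Compute a lex Gröbner basis by Buchberger's algorithm.
f_1 = -6x_1x_2 - 3x_1 - x_2^2 + 6x_2 + 61, LT = x_1x_2.
f_2 = x_1x_2 + 7x_1 + 25, LT = x_1x_2.
f_3 = -3x_1x_2 - 6x_1 + 3x_2^2 + 4x_2 - 4, LT = x_1x_2.

S(f_1,f_2): lcm = x_1x_2. S = -13/2x_1 + 1/6x_2^2 - x_2 - 211/6.
  reduce S modulo (f_1, f_2, f_3):
  remainder -13/2x_1 + 1/6x_2^2 - x_2 - 211/6 ≠ 0; add h_4 = -13/2x_1 + 1/6x_2^2 - x_2 - 211/6 to the basis.

S(f_1,f_3): lcm = x_1x_2. S = -3/2x_1 + 7/6x_2^2 + 1/3x_2 - 23/2.
  reduce S modulo (f_1, f_2, f_3, h_4):
  remainder 44/39x_2^2 + 22/39x_2 - 44/13 ≠ 0; add h_5 = 44/39x_2^2 + 22/39x_2 - 44/13 to the basis.

S(f_1,h_4): lcm = x_1x_2. S = 1/2x_1 + 1/39x_2^3 + 1/78x_2^2 - 250/39x_2 - 61/6.
  reduce S modulo (f_1, f_2, f_3, h_4, h_5):
  remainder -77/12x_2 - 77/6 ≠ 0; add h_6 = -77/12x_2 - 77/6 to the basis.

The other S-polynomials (S(f_2,f_3), S(f_2,h_4), S(f_3,h_4), S(f_1,h_5), S(f_2,h_5), S(f_3,h_5), S(h_4,h_5), S(f_1,h_6), S(f_2,h_6), S(f_3,h_6), S(h_4,h_6), S(h_5,h_6)) all reduce to 0 modulo the current basis, so we have a Gröbner basis.
Inter-reduce: drop elements whose leading term is divisible by another's, tail-reduce, and make monic.
Reduced Gröbner basis: {x_1 + 5, x_2 + 2}.

The lex basis is triangular: the last element involves only x_2. Solving x_2 + 2 = 0 gives x_2 ∈ {-2}; substituting each value into the earlier elements determines the remaining variables.
  x_2 = -2: the earlier basis element becomes x_1 + 5 = 0, giving x_1 = -5 — point (-5, -2).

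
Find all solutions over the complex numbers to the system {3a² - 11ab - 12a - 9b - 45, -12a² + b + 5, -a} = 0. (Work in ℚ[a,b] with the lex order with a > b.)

{(0, -5)}

Compute a lex Gröbner basis by Buchberger's algorithm.
f_1 = 3a² - 11ab - 12a - 9b - 45, LT = a².
f_2 = -12a² + b + 5, LT = a².
f_3 = -a, LT = a.

S(f_1,f_2): lcm = a². S = -11/3ab - 4a - 35/12b - 175/12.
  leading term ab: subtract (11/3b)·f_3 from -11/3ab - 4a - 35/12b - 175/12 → -4a - 35/12b - 175/12
  leading term a: subtract (4)·f_3 from -4a - 35/12b - 175/12 → -35/12b - 175/12
  leading term b: no divisor's leading term divides it; move -35/12b to the remainder.
  leading term 1: no divisor's leading term divides it; move -175/12 to the remainder.
  remainder -35/12b - 175/12 ≠ 0; add h_4 = -35/12b - 175/12 to the basis.

S(f_1,f_3): lcm = a². S = -11/3ab - 4a - 3b - 15.
  leading term ab: subtract (11/3b)·f_3 from -11/3ab - 4a - 3b - 15 → -4a - 3b - 15
  leading term a: subtract (4)·f_3 from -4a - 3b - 15 → -3b - 15
  leading term b: subtract (36/35)·h_4 from -3b - 15 → 0
  remainder 0.

S(f_2,f_3): lcm = a². S = -1/12b - 5/12.
  leading term b: subtract (1/35)·h_4 from -1/12b - 5/12 → 0
  remainder 0.

S(f_1,h_4): leading monomials are coprime, so the S-polynomial reduces to 0 (Buchberger's first criterion).
S(f_2,h_4): leading monomials are coprime, so the S-polynomial reduces to 0 (Buchberger's first criterion).
S(f_3,h_4): leading monomials are coprime, so the S-polynomial reduces to 0 (Buchberger's first criterion).
Every S-polynomial of the final basis reduces to 0, so we have a Gröbner basis.
Inter-reduce: drop elements whose leading term is divisible by another's, tail-reduce, and make monic.
Reduced Gröbner basis: {a, b + 5}.

From the last basis element, b + 5 = 0, so b takes values in {-5}. Each choice, substituted upward through the basis, yields the corresponding point(s) of the solution set.
  b = -5: the earlier basis element becomes a = 0, giving a = 0 — point (0, -5).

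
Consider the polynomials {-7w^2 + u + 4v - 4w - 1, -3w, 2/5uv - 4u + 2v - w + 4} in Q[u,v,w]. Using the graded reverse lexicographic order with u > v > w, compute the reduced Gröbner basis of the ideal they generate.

G = {v^2 - 23/2v, u + 4v - 1, w}

f_1 = -7w^2 + u + 4v - 4w - 1, LT = w^2.
f_2 = -3w, LT = w.
f_3 = 2/5uv - 4u + 2v - w + 4, LT = uv.

S(f_1,f_2): lcm = w^2. S = -1/7u - 4/7v + 4/7w + 1/7.
  leading term u: no divisor's leading term divides it; move -1/7u to the remainder.
  leading term v: no divisor's leading term divides it; move -4/7v to the remainder.
  leading term w: subtract (-4/21)·f_2 from 4/7w + 1/7 → 1/7
  leading term 1: no divisor's leading term divides it; move 1/7 to the remainder.
  remainder -1/7u - 4/7v + 1/7 ≠ 0; add g_4 = -1/7u - 4/7v + 1/7 to the basis.

S(f_1,f_3): leading monomials are coprime, so the S-polynomial reduces to 0 (Buchberger's first criterion).
S(f_2,f_3): leading monomials are coprime, so the S-polynomial reduces to 0 (Buchberger's first criterion).
S(f_1,g_4): leading monomials are coprime, so the S-polynomial reduces to 0 (Buchberger's first criterion).
S(f_2,g_4): leading monomials are coprime, so the S-polynomial reduces to 0 (Buchberger's first criterion).
S(f_3,g_4): lcm = uv. S = -4v^2 - 10u + 6v - 5/2w + 10.
  leading term v^2: no divisor's leading term divides it; move -4v^2 to the remainder.
  leading term u: subtract (70)·g_4 from -10u + 6v - 5/2w + 10 → 46v - 5/2w
  leading term v: no divisor's leading term divides it; move 46v to the remainder.
  leading term w: subtract (5/6)·f_2 from -5/2w → 0
  remainder -4v^2 + 46v ≠ 0; add g_5 = -4v^2 + 46v to the basis.

S(f_1,g_5): leading monomials are coprime, so the S-polynomial reduces to 0 (Buchberger's first criterion).
S(f_2,g_5): leading monomials are coprime, so the S-polynomial reduces to 0 (Buchberger's first criterion).
S(f_3,g_5): lcm = uv^2. S = 3/2uv + 5v^2 - 5/2vw + 10v.
  leading term uv: subtract (15/4)·f_3 from 3/2uv + 5v^2 - 5/2vw + 10v → 5v^2 - 5/2vw + 15u + 5/2v + 15/4w - 15
  leading term v^2: subtract (-5/4)·g_5 from 5v^2 - 5/2vw + 15u + 5/2v + 15/4w - 15 → -5/2vw + 15u + 60v + 15/4w - 15
  leading term vw: subtract (5/6v)·f_2 from -5/2vw + 15u + 60v + 15/4w - 15 → 15u + 60v + 15/4w - 15
  leading term u: subtract (-105)·g_4 from 15u + 60v + 15/4w - 15 → 15/4w
  leading term w: subtract (-5/4)·f_2 from 15/4w → 0
  remainder 0.

S(g_4,g_5): leading monomials are coprime, so the S-polynomial reduces to 0 (Buchberger's first criterion).
Every S-polynomial of the final basis reduces to 0, so we have a Gröbner basis.
Inter-reduce: drop elements whose leading term is divisible by another's, tail-reduce, and make monic.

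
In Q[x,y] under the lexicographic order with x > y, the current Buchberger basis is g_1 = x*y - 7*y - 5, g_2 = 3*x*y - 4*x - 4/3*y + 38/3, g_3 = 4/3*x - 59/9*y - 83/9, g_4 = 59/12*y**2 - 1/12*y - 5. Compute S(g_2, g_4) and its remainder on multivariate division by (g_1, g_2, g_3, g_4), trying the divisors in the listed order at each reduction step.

lcm(LM(g_2), LM(g_4)) = x*y**2.
S = (lcm/LT(g_2))·g_2 − (lcm/LT(g_4))·g_4 = -233/177*x*y + 60/59*x - 4/9*y**2 + 38/9*y.
Reduce S modulo (g_1, g_2, g_3, g_4) in that order:
  leading term x*y: subtract (-233/177)·g_1 from -233/177*x*y + 60/59*x - 4/9*y**2 + 38/9*y → 60/59*x - 4/9*y**2 - 2651/531*y - 1165/177
  leading term x: subtract (45/59)·g_3 from 60/59*x - 4/9*y**2 - 2651/531*y - 1165/177 → -4/9*y**2 + 4/531*y + 80/177
  leading term y**2: subtract (-16/177)·g_4 from -4/9*y**2 + 4/531*y + 80/177 → 0
The remainder is 0, so this S-polynomial contributes no new basis element.

S(g_2, g_4) = -233/177*x*y + 60/59*x - 4/9*y**2 + 38/9*y; remainder on division = 0.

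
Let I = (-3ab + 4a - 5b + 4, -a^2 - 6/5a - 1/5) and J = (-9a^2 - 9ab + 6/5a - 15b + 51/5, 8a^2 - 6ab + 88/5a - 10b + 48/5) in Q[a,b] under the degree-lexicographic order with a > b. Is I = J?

Yes, the ideals are equal.

Equality of ideals is decidable: compute both reduced Gröbner bases (unique for the ordering) and check whether they agree.
Buchberger on the first generating set:
f_1 = -3ab + 4a - 5b + 4, LT = ab.
f_2 = -a^2 - 6/5a - 1/5, LT = a^2.

S(f_1,f_2): lcm = a^2b. S = -4/3a^2 + 7/15ab - 4/3a - 1/5b.
  reduce S modulo (f_1, f_2):
  remainder 8/9a - 44/45b + 8/9 ≠ 0; add g_3 = 8/9a - 44/45b + 8/9 to the basis.

S(f_1,g_3): lcm = ab. S = 11/10b^2 - 4/3a + 2/3b - 4/3.
  reduce S modulo (f_1, f_2, g_3):
  remainder 11/10b^2 - 4/5b ≠ 0; add g_4 = 11/10b^2 - 4/5b to the basis.

The other S-polynomials (S(f_2,g_3), S(f_1,g_4), S(f_2,g_4), S(g_3,g_4)) all reduce to 0 modulo the current basis, so we have a Gröbner basis.
Inter-reduce: drop elements whose leading term is divisible by another's, tail-reduce, and make monic.
Reduced Gröbner basis: {b^2 - 8/11b, a - 11/10b + 1}.

Buchberger on the second generating set:
h_1 = -9a^2 - 9ab + 6/5a - 15b + 51/5, LT = a^2.
h_2 = 8a^2 - 6ab + 88/5a - 10b + 48/5, LT = a^2.

S(h_1,h_2): lcm = a^2. S = 7/4ab - 7/3a + 35/12b - 7/3.
  reduce S modulo (h_1, h_2):
  remainder 7/4ab - 7/3a + 35/12b - 7/3 ≠ 0; add k_3 = 7/4ab - 7/3a + 35/12b - 7/3 to the basis.

S(h_1,k_3): lcm = a^2b. S = ab^2 + 4/3a^2 - 9/5ab + 5/3b^2 + 4/3a - 17/15b.
  reduce S modulo (h_1, h_2, k_3):
  remainder -8/9a + 44/45b - 8/9 ≠ 0; add k_4 = -8/9a + 44/45b - 8/9 to the basis.

S(k_3,k_4): lcm = ab. S = 11/10b^2 - 4/3a + 2/3b - 4/3.
  reduce S modulo (h_1, h_2, k_3, k_4):
  remainder 11/10b^2 - 4/5b ≠ 0; add k_5 = 11/10b^2 - 4/5b to the basis.

The other S-polynomials (S(h_2,k_3), S(h_1,k_4), S(h_2,k_4), S(h_1,k_5), S(h_2,k_5), S(k_3,k_5), S(k_4,k_5)) all reduce to 0 modulo the current basis, so we have a Gröbner basis.
Inter-reduce: drop elements whose leading term is divisible by another's, tail-reduce, and make monic.
Reduced Gröbner basis: {b^2 - 8/11b, a - 11/10b + 1}.

These coincide, so the ideals are equal.
The choice of monomial ordering does not affect the verdict — as long as both bases are computed under the same ordering, their equality decides ideal equality.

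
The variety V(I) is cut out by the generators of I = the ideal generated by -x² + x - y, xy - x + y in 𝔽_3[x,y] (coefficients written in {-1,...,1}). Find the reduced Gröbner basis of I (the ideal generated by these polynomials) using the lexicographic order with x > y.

G = {x - y² - y, y³}

f_1 = -x² + x - y, LT = x².
f_2 = xy - x + y, LT = xy.

S(f_1,f_2): lcm = x²y. S = x² + xy + y².
  reduce S modulo (f_1, f_2):
  remainder -x + y² + y ≠ 0; add g_3 = -x + y² + y to the basis.

S(f_2,g_3): lcm = xy. S = -x + y³ + y² + y.
  reduce S modulo (f_1, f_2, g_3):
  remainder y³ ≠ 0; add g_4 = y³ to the basis.

The other S-polynomials (S(f_1,g_3), S(f_1,g_4), S(f_2,g_4), S(g_3,g_4)) all reduce to 0 modulo the current basis, so we have a Gröbner basis.
Inter-reduce: drop elements whose leading term is divisible by another's, tail-reduce, and make monic.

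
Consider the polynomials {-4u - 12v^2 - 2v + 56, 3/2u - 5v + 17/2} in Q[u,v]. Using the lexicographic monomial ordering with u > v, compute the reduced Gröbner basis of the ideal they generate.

f_1 = -4u - 12v^2 - 2v + 56, LT = u.
f_2 = 3/2u - 5v + 17/2, LT = u.

S(f_1,f_2): lcm = u. S = 3v^2 + 23/6v - 59/3.
  leading term v^2: no divisor's leading term divides it; move 3v^2 to the remainder.
  leading term v: no divisor's leading term divides it; move 23/6v to the remainder.
  leading term 1: no divisor's leading term divides it; move -59/3 to the remainder.
  remainder 3v^2 + 23/6v - 59/3 ≠ 0; add g_3 = 3v^2 + 23/6v - 59/3 to the basis.

The other S-polynomials (S(f_1,g_3), S(f_2,g_3)) all reduce to 0 modulo the current basis, so we have a Gröbner basis.
Inter-reduce: drop elements whose leading term is divisible by another's, tail-reduce, and make monic.

G = {u - 10/3v + 17/3, v^2 + 23/18v - 59/9}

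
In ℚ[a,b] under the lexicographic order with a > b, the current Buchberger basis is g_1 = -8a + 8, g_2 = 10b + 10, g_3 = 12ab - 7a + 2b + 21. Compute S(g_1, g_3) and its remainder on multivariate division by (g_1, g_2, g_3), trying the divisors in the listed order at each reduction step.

lcm(LM(g_1), LM(g_3)) = ab.
S = (lcm/LT(g_1))·g_1 − (lcm/LT(g_3))·g_3 = 7/12a - 7/6b - 7/4.
Reduce S modulo (g_1, g_2, g_3) in that order:
  leading term a: subtract (-7/96)·g_1 from 7/12a - 7/6b - 7/4 → -7/6b - 7/6
  leading term b: subtract (-7/60)·g_2 from -7/6b - 7/6 → 0
The remainder is 0, so this S-polynomial contributes no new basis element.

S(g_1, g_3) = 7/12a - 7/6b - 7/4; remainder on division = 0.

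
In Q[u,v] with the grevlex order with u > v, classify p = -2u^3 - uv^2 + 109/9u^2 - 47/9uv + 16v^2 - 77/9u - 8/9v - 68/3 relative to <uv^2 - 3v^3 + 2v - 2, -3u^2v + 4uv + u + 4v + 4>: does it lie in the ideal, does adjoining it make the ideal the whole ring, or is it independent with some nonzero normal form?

First compute the reduced Gröbner basis of I by Buchberger's algorithm.
f_1 = uv^2 - 3v^3 + 2v - 2, LT = uv^2.
f_2 = -3u^2v + 4uv + u + 4v + 4, LT = u^2v.

S(f_1,f_2): lcm = u^2v^2. S = -3uv^3 + 4/3uv^2 + 7/3uv + 4/3v^2 - 2u + 4/3v.
  reduce S modulo (f_1, f_2):
  remainder -9v^4 + 4v^3 + 7/3uv + 22/3v^2 - 2u - 22/3v + 8/3 ≠ 0; add h_3 = -9v^4 + 4v^3 + 7/3uv + 22/3v^2 - 2u - 22/3v + 8/3 to the basis.

S(f_1,h_3): lcm = uv^4. S = -3v^5 + 4/9uv^3 + 7/27u^2v + 22/27uv^2 + 2v^3 - 2/9u^2 - 22/27uv - 2v^2 + 8/27u.
  reduce S modulo (f_1, f_2, h_3):
  remainder -1/3v^3 - 2/9u^2 + 16/81uv - 4/9v^2 + 31/81u + 22/81v + 34/81 ≠ 0; add h_4 = -1/3v^3 - 2/9u^2 + 16/81uv - 4/9v^2 + 31/81u + 22/81v + 34/81 to the basis.

S(f_2,h_3): lcm = u^2v^4. S = 4/9u^2v^3 - 4/3uv^4 + 7/27u^3v + 22/27u^2v^2 - 1/3uv^3 - 4/3v^4 - 2/9u^3 - 22/27u^2v - 4/3v^3 + 8/27u^2.
  reduce S modulo (f_1, f_2, h_3, h_4):
  remainder -2/9u^3 + 127/81u^2 - 7/9uv + 20/9v^2 - 4/3u - 4/27v - 256/81 ≠ 0; add h_5 = -2/9u^3 + 127/81u^2 - 7/9uv + 20/9v^2 - 4/3u - 4/27v - 256/81 to the basis.

The other S-polynomials (S(f_1,h_4), S(f_2,h_4), S(h_3,h_4), S(f_1,h_5), S(f_2,h_5), S(h_3,h_5), S(h_4,h_5)) all reduce to 0 modulo the current basis, so we have a Gröbner basis.
Inter-reduce: drop elements whose leading term is divisible by another's, tail-reduce, and make monic.
Reduced Gröbner basis: {u^3 - 127/18u^2 + 7/2uv - 10v^2 + 6u + 2/3v + 128/9, u^2v - 4/3uv - 1/3u - 4/3v - 4/3, uv^2 + 2u^2 - 16/9uv + 4v^2 - 31/9u - 4/9v - 52/9, v^3 + 2/3u^2 - 16/27uv + 4/3v^2 - 31/27u - 22/27v - 34/27}.
Label its elements g_1 = u^3 - 127/18u^2 + 7/2uv - 10v^2 + 6u + 2/3v + 128/9, g_2 = u^2v - 4/3uv - 1/3u - 4/3v - 4/3, g_3 = uv^2 + 2u^2 - 16/9uv + 4v^2 - 31/9u - 4/9v - 52/9, g_4 = v^3 + 2/3u^2 - 16/27uv + 4/3v^2 - 31/27u - 22/27v - 34/27.

Reduce p = -2u^3 - uv^2 + 109/9u^2 - 47/9uv + 16v^2 - 77/9u - 8/9v - 68/3 modulo G:
  leading term u^3: subtract (-2)·g_1 from -2u^3 - uv^2 + 109/9u^2 - 47/9uv + 16v^2 - 77/9u - 8/9v - 68/3 → -uv^2 - 2u^2 + 16/9uv - 4v^2 + 31/9u + 4/9v + 52/9
  leading term uv^2: subtract (-1)·g_3 from -uv^2 - 2u^2 + 16/9uv - 4v^2 + 31/9u + 4/9v + 52/9 → 0
  normal form = 0.
Since the normal form is 0, p ∈ I.

-2u^3 - uv^2 + 109/9u^2 - 47/9uv + 16v^2 - 77/9u - 8/9v - 68/3 lies in I (it reduces to 0).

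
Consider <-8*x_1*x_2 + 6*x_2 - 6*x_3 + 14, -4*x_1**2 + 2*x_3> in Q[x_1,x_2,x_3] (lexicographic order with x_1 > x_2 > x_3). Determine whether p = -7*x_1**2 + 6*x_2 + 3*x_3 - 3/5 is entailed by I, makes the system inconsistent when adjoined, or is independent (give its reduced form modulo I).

First compute the reduced Gröbner basis of I by Buchberger's algorithm.
f_1 = -8*x_1*x_2 + 6*x_2 - 6*x_3 + 14, LT = x_1*x_2.
f_2 = -4*x_1**2 + 2*x_3, LT = x_1**2.

S(f_1,f_2): lcm = x_1**2*x_2. S = -3/4*x_1*x_2 + 3/4*x_1*x_3 - 7/4*x_1 + 1/2*x_2*x_3.
  leading term x_1*x_2: subtract (3/32)·f_1 from -3/4*x_1*x_2 + 3/4*x_1*x_3 - 7/4*x_1 + 1/2*x_2*x_3 → 3/4*x_1*x_3 - 7/4*x_1 + 1/2*x_2*x_3 - 9/16*x_2 + 9/16*x_3 - 21/16
  leading term x_1*x_3: no divisor's leading term divides it; move 3/4*x_1*x_3 to the remainder.
  leading term x_1: no divisor's leading term divides it; move -7/4*x_1 to the remainder.
  leading term x_2*x_3: no divisor's leading term divides it; move 1/2*x_2*x_3 to the remainder.
  leading term x_2: no divisor's leading term divides it; move -9/16*x_2 to the remainder.
  leading term x_3: no divisor's leading term divides it; move 9/16*x_3 to the remainder.
  leading term 1: no divisor's leading term divides it; move -21/16 to the remainder.
  remainder 3/4*x_1*x_3 - 7/4*x_1 + 1/2*x_2*x_3 - 9/16*x_2 + 9/16*x_3 - 21/16 ≠ 0; add h_3 = 3/4*x_1*x_3 - 7/4*x_1 + 1/2*x_2*x_3 - 9/16*x_2 + 9/16*x_3 - 21/16 to the basis.

S(f_1,h_3): lcm = x_1*x_2*x_3. S = 7/3*x_1*x_2 - 2/3*x_2**2*x_3 + 3/4*x_2**2 - 3/2*x_2*x_3 + 7/4*x_2 + 3/4*x_3**2 - 7/4*x_3.
  leading term x_1*x_2: subtract (-7/24)·f_1 from 7/3*x_1*x_2 - 2/3*x_2**2*x_3 + 3/4*x_2**2 - 3/2*x_2*x_3 + 7/4*x_2 + 3/4*x_3**2 - 7/4*x_3 → -2/3*x_2**2*x_3 + 3/4*x_2**2 - 3/2*x_2*x_3 + 7/2*x_2 + 3/4*x_3**2 - 7/2*x_3 + 49/12
  leading term x_2**2*x_3: no divisor's leading term divides it; move -2/3*x_2**2*x_3 to the remainder.
  leading term x_2**2: no divisor's leading term divides it; move 3/4*x_2**2 to the remainder.
  leading term x_2*x_3: no divisor's leading term divides it; move -3/2*x_2*x_3 to the remainder.
  leading term x_2: no divisor's leading term divides it; move 7/2*x_2 to the remainder.
  leading term x_3**2: no divisor's leading term divides it; move 3/4*x_3**2 to the remainder.
  leading term x_3: no divisor's leading term divides it; move -7/2*x_3 to the remainder.
  leading term 1: no divisor's leading term divides it; move 49/12 to the remainder.
  remainder -2/3*x_2**2*x_3 + 3/4*x_2**2 - 3/2*x_2*x_3 + 7/2*x_2 + 3/4*x_3**2 - 7/2*x_3 + 49/12 ≠ 0; add h_4 = -2/3*x_2**2*x_3 + 3/4*x_2**2 - 3/2*x_2*x_3 + 7/2*x_2 + 3/4*x_3**2 - 7/2*x_3 + 49/12 to the basis.

The other S-polynomials (S(f_2,h_3), S(f_1,h_4), S(f_2,h_4), S(h_3,h_4)) all reduce to 0 modulo the current basis, so we have a Gröbner basis.
Inter-reduce: drop elements whose leading term is divisible by another's, tail-reduce, and make monic.
Reduced Gröbner basis: {x_1**2 - 1/2*x_3, x_1*x_2 - 3/4*x_2 + 3/4*x_3 - 7/4, x_1*x_3 - 7/3*x_1 + 2/3*x_2*x_3 - 3/4*x_2 + 3/4*x_3 - 7/4, x_2**2*x_3 - 9/8*x_2**2 + 9/4*x_2*x_3 - 21/4*x_2 - 9/8*x_3**2 + 21/4*x_3 - 49/8}.
Label its elements g_1 = x_1**2 - 1/2*x_3, g_2 = x_1*x_2 - 3/4*x_2 + 3/4*x_3 - 7/4, g_3 = x_1*x_3 - 7/3*x_1 + 2/3*x_2*x_3 - 3/4*x_2 + 3/4*x_3 - 7/4, g_4 = x_2**2*x_3 - 9/8*x_2**2 + 9/4*x_2*x_3 - 21/4*x_2 - 9/8*x_3**2 + 21/4*x_3 - 49/8.

Reduce p = -7*x_1**2 + 6*x_2 + 3*x_3 - 3/5 modulo G:
  leading term x_1**2: subtract (-7)·g_1 from -7*x_1**2 + 6*x_2 + 3*x_3 - 3/5 → 6*x_2 - 1/2*x_3 - 3/5
  leading term x_2: no divisor's leading term divides it; move 6*x_2 to the remainder.
  leading term x_3: no divisor's leading term divides it; move -1/2*x_3 to the remainder.
  leading term 1: no divisor's leading term divides it; move -3/5 to the remainder.
  normal form = 6*x_2 - 1/2*x_3 - 3/5.
The normal form is nonzero, so p ∉ I. Since p minus its normal form lies in I, I + (p) = I + (r) where r = 6*x_2 - 1/2*x_3 - 3/5; decide whether this ideal is the whole ring.
Run Buchberger on G together with r (pairs among the g_i already reduce to 0 since G is a Gröbner basis):
g_1 = x_1**2 - 1/2*x_3, LT = x_1**2.
g_2 = x_1*x_2 - 3/4*x_2 + 3/4*x_3 - 7/4, LT = x_1*x_2.
g_3 = x_1*x_3 - 7/3*x_1 + 2/3*x_2*x_3 - 3/4*x_2 + 3/4*x_3 - 7/4, LT = x_1*x_3.
g_4 = x_2**2*x_3 - 9/8*x_2**2 + 9/4*x_2*x_3 - 21/4*x_2 - 9/8*x_3**2 + 21/4*x_3 - 49/8, LT = x_2**2*x_3.
r = 6*x_2 - 1/2*x_3 - 3/5, LT = x_2.

S(g_2,r): lcm = x_1*x_2. S = 1/12*x_1*x_3 + 1/10*x_1 - 3/4*x_2 + 3/4*x_3 - 7/4.
  leading term x_1*x_3: subtract (1/12)·g_3 from 1/12*x_1*x_3 + 1/10*x_1 - 3/4*x_2 + 3/4*x_3 - 7/4 → 53/180*x_1 - 1/18*x_2*x_3 - 11/16*x_2 + 11/16*x_3 - 77/48
  leading term x_1: no divisor's leading term divides it; move 53/180*x_1 to the remainder.
  leading term x_2*x_3: subtract (-1/108*x_3)·r from -1/18*x_2*x_3 - 11/16*x_2 + 11/16*x_3 - 77/48 → -11/16*x_2 - 1/216*x_3**2 + 491/720*x_3 - 77/48
  leading term x_2: subtract (-11/96)·r from -11/16*x_2 - 1/216*x_3**2 + 491/720*x_3 - 77/48 → -1/216*x_3**2 + 1799/2880*x_3 - 803/480
  leading term x_3**2: no divisor's leading term divides it; move -1/216*x_3**2 to the remainder.
  leading term x_3: no divisor's leading term divides it; move 1799/2880*x_3 to the remainder.
  leading term 1: no divisor's leading term divides it; move -803/480 to the remainder.
  remainder 53/180*x_1 - 1/216*x_3**2 + 1799/2880*x_3 - 803/480 ≠ 0; add m_6 = 53/180*x_1 - 1/216*x_3**2 + 1799/2880*x_3 - 803/480 to the basis.

S(g_4,r): lcm = x_2**2*x_3. S = -9/8*x_2**2 + 1/12*x_2*x_3**2 + 47/20*x_2*x_3 - 21/4*x_2 - 9/8*x_3**2 + 21/4*x_3 - 49/8.
  leading term x_2**2: subtract (-3/16*x_2)·r from -9/8*x_2**2 + 1/12*x_2*x_3**2 + 47/20*x_2*x_3 - 21/4*x_2 - 9/8*x_3**2 + 21/4*x_3 - 49/8 → 1/12*x_2*x_3**2 + 361/160*x_2*x_3 - 429/80*x_2 - 9/8*x_3**2 + 21/4*x_3 - 49/8
  leading term x_2*x_3**2: subtract (1/72*x_3**2)·r from 1/12*x_2*x_3**2 + 361/160*x_2*x_3 - 429/80*x_2 - 9/8*x_3**2 + 21/4*x_3 - 49/8 → 361/160*x_2*x_3 - 429/80*x_2 + 1/144*x_3**3 - 67/60*x_3**2 + 21/4*x_3 - 49/8
  leading term x_2*x_3: subtract (361/960*x_3)·r from 361/160*x_2*x_3 - 429/80*x_2 + 1/144*x_3**3 - 67/60*x_3**2 + 21/4*x_3 - 49/8 → -429/80*x_2 + 1/144*x_3**3 - 1783/1920*x_3**2 + 8761/1600*x_3 - 49/8
  leading term x_2: subtract (-143/160)·r from -429/80*x_2 + 1/144*x_3**3 - 1783/1920*x_3**2 + 8761/1600*x_3 - 49/8 → 1/144*x_3**3 - 1783/1920*x_3**2 + 4023/800*x_3 - 5329/800
  leading term x_3**3: no divisor's leading term divides it; move 1/144*x_3**3 to the remainder.
  leading term x_3**2: no divisor's leading term divides it; move -1783/1920*x_3**2 to the remainder.
  leading term x_3: no divisor's leading term divides it; move 4023/800*x_3 to the remainder.
  leading term 1: no divisor's leading term divides it; move -5329/800 to the remainder.
  remainder 1/144*x_3**3 - 1783/1920*x_3**2 + 4023/800*x_3 - 5329/800 ≠ 0; add m_7 = 1/144*x_3**3 - 1783/1920*x_3**2 + 4023/800*x_3 - 5329/800 to the basis.

The other S-polynomials (S(g_1,g_2), S(g_1,g_3), S(g_1,g_4), S(g_1,r), S(g_2,g_3), S(g_2,g_4), S(g_3,g_4), S(g_3,r), S(g_1,m_6), S(g_2,m_6), S(g_3,m_6), S(g_4,m_6), S(r,m_6), S(g_1,m_7), S(g_2,m_7), S(g_3,m_7), S(g_4,m_7), S(r,m_7), S(m_6,m_7)) all reduce to 0 modulo the current basis, so we have a Gröbner basis.
Inter-reduce: drop elements whose leading term is divisible by another's, tail-reduce, and make monic.
Reduced Gröbner basis: {x_1 - 5/318*x_3**2 + 1799/848*x_3 - 2409/424, x_2 - 1/12*x_3 - 1/10, x_3**3 - 5349/40*x_3**2 + 36207/50*x_3 - 47961/50}.
The reduced Gröbner basis of I + (p) is {x_1 - 5/318*x_3**2 + 1799/848*x_3 - 2409/424, x_2 - 1/12*x_3 - 1/10, x_3**3 - 5349/40*x_3**2 + 36207/50*x_3 - 47961/50} ≠ {1}, a proper ideal, so the enlarged system stays consistent: p is independent of I, with normal form 6*x_2 - 1/2*x_3 - 3/5.

-7*x_1**2 + 6*x_2 + 3*x_3 - 3/5 is independent of I; its normal form modulo I is 6*x_2 - 1/2*x_3 - 3/5.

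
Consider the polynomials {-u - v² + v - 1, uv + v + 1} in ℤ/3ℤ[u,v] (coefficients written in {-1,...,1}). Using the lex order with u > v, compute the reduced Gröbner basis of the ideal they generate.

Buchberger's algorithm terminates because the ascending chain of leading-term ideals stabilizes.

f_1 = -u - v² + v - 1, LT = u.
f_2 = uv + v + 1, LT = uv.

S(f_1,f_2): lcm = uv. S = v³ - v² - 1.
  reduce S modulo (f_1, f_2):
  remainder v³ - v² - 1 ≠ 0; add g_3 = v³ - v² - 1 to the basis.

The other S-polynomials (S(f_1,g_3), S(f_2,g_3)) all reduce to 0 modulo the current basis, so we have a Gröbner basis.
Inter-reduce: drop elements whose leading term is divisible by another's, tail-reduce, and make monic.

G = {u + v² - v + 1, v³ - v² - 1}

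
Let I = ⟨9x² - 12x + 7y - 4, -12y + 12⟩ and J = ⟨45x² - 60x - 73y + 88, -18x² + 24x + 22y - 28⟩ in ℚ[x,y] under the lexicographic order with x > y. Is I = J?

Yes, the ideals are equal.

Two ideals are equal iff their reduced Gröbner bases coincide (the reduced basis is unique for a fixed ordering).
Buchberger on the first generating set:
f_1 = 9x² - 12x + 7y - 4, LT = x².
f_2 = -12y + 12, LT = y.

The S-polynomials (S(f_1,f_2)) all reduce to 0 modulo the current basis, so we have a Gröbner basis.
Inter-reduce: drop elements whose leading term is divisible by another's, tail-reduce, and make monic.
Reduced Gröbner basis: {x² - 4/3x + ⅓, y - 1}.

Buchberger on the second generating set:
h_1 = 45x² - 60x - 73y + 88, LT = x².
h_2 = -18x² + 24x + 22y - 28, LT = x².

S(h_1,h_2): lcm = x². S = -⅖y + ⅖.
  leading term y: no divisor's leading term divides it; move -⅖y to the remainder.
  leading term 1: no divisor's leading term divides it; move ⅖ to the remainder.
  remainder -⅖y + ⅖ ≠ 0; add k_3 = -⅖y + ⅖ to the basis.

The other S-polynomials (S(h_1,k_3), S(h_2,k_3)) all reduce to 0 modulo the current basis, so we have a Gröbner basis.
Inter-reduce: drop elements whose leading term is divisible by another's, tail-reduce, and make monic.
Reduced Gröbner basis: {x² - 4/3x + ⅓, y - 1}.

The two bases agree; hence the ideals are identical.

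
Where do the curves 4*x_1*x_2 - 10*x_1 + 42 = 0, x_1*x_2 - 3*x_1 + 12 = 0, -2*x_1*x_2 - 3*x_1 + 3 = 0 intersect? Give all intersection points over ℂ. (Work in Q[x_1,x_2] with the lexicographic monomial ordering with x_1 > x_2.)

{(3, -1)}

Compute a lex Gröbner basis by Buchberger's algorithm.
f_1 = 4*x_1*x_2 - 10*x_1 + 42, LT = x_1*x_2.
f_2 = x_1*x_2 - 3*x_1 + 12, LT = x_1*x_2.
f_3 = -2*x_1*x_2 - 3*x_1 + 3, LT = x_1*x_2.

S(f_1,f_2): lcm = x_1*x_2. S = 1/2*x_1 - 3/2.
  leading term x_1: no divisor's leading term divides it; move 1/2*x_1 to the remainder.
  leading term 1: no divisor's leading term divides it; move -3/2 to the remainder.
  remainder 1/2*x_1 - 3/2 ≠ 0; add h_4 = 1/2*x_1 - 3/2 to the basis.

S(f_1,h_4): lcm = x_1*x_2. S = -5/2*x_1 + 3*x_2 + 21/2.
  leading term x_1: subtract (-5)·h_4 from -5/2*x_1 + 3*x_2 + 21/2 → 3*x_2 + 3
  leading term x_2: no divisor's leading term divides it; move 3*x_2 to the remainder.
  leading term 1: no divisor's leading term divides it; move 3 to the remainder.
  remainder 3*x_2 + 3 ≠ 0; add h_5 = 3*x_2 + 3 to the basis.

The other S-polynomials (S(f_1,f_3), S(f_2,f_3), S(f_2,h_4), S(f_3,h_4), S(f_1,h_5), S(f_2,h_5), S(f_3,h_5), S(h_4,h_5)) all reduce to 0 modulo the current basis, so we have a Gröbner basis.
Inter-reduce: drop elements whose leading term is divisible by another's, tail-reduce, and make monic.
Reduced Gröbner basis: {x_1 - 3, x_2 + 1}.

From the last basis element, x_2 + 1 = 0, so x_2 takes values in {-1}. Each choice, substituted upward through the basis, yields the corresponding point(s) of the solution set.
  x_2 = -1: the earlier basis element becomes x_1 - 3 = 0, giving x_1 = 3 — point (3, -1).
Check: every point annihilates each of the original generators.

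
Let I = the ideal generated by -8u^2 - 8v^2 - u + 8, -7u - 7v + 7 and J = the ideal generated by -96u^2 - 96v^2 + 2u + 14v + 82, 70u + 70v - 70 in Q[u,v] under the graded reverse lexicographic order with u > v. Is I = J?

Since reduced Gröbner bases are canonical representatives of ideals under a given ordering, it suffices to compute and compare them.
Buchberger on the first generating set:
f_1 = -8u^2 - 8v^2 - u + 8, LT = u^2.
f_2 = -7u - 7v + 7, LT = u.

S(f_1,f_2): lcm = u^2. S = -uv + v^2 + 9/8u - 1.
  reduce S modulo (f_1, f_2):
  remainder 2v^2 - 17/8v + 1/8 ≠ 0; add g_3 = 2v^2 - 17/8v + 1/8 to the basis.

The other S-polynomials (S(f_1,g_3), S(f_2,g_3)) all reduce to 0 modulo the current basis, so we have a Gröbner basis.
Inter-reduce: drop elements whose leading term is divisible by another's, tail-reduce, and make monic.
Reduced Gröbner basis: {v^2 - 17/16v + 1/16, u + v - 1}.

Buchberger on the second generating set:
h_1 = -96u^2 - 96v^2 + 2u + 14v + 82, LT = u^2.
h_2 = 70u + 70v - 70, LT = u.

S(h_1,h_2): lcm = u^2. S = -uv + v^2 + 47/48u - 7/48v - 41/48.
  reduce S modulo (h_1, h_2):
  remainder 2v^2 - 17/8v + 1/8 ≠ 0; add k_3 = 2v^2 - 17/8v + 1/8 to the basis.

The other S-polynomials (S(h_1,k_3), S(h_2,k_3)) all reduce to 0 modulo the current basis, so we have a Gröbner basis.
Inter-reduce: drop elements whose leading term is divisible by another's, tail-reduce, and make monic.
Reduced Gröbner basis: {v^2 - 17/16v + 1/16, u + v - 1}.

Same reduced basis, so the two generating sets span the same ideal.

Yes, the ideals are equal.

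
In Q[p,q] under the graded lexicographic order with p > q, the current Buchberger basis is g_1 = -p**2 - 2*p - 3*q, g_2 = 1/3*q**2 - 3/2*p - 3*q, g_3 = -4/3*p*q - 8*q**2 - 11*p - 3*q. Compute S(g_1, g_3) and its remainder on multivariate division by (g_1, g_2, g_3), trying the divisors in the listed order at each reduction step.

S(g_1, g_3) = -6*p*q**2 - 33/4*p**2 - 1/4*p*q + 3*q**2; remainder on division = 31941/16*p + 50949/16*q.

lcm(LM(g_1), LM(g_3)) = p**2*q.
S = (lcm/LT(g_1))·g_1 − (lcm/LT(g_3))·g_3 = -6*p*q**2 - 33/4*p**2 - 1/4*p*q + 3*q**2.
Reduce S modulo (g_1, g_2, g_3) in that order:
  leading term p*q**2: subtract (-18*p)·g_2 from -6*p*q**2 - 33/4*p**2 - 1/4*p*q + 3*q**2 → -141/4*p**2 - 217/4*p*q + 3*q**2
  leading term p**2: subtract (141/4)·g_1 from -141/4*p**2 - 217/4*p*q + 3*q**2 → -217/4*p*q + 3*q**2 + 141/2*p + 423/4*q
  leading term p*q: subtract (651/16)·g_3 from -217/4*p*q + 3*q**2 + 141/2*p + 423/4*q → 657/2*q**2 + 8289/16*p + 3645/16*q
  leading term q**2: subtract (1971/2)·g_2 from 657/2*q**2 + 8289/16*p + 3645/16*q → 31941/16*p + 50949/16*q
  leading term p: no divisor's leading term divides it; move 31941/16*p to the remainder.
  leading term q: no divisor's leading term divides it; move 50949/16*q to the remainder.
The remainder 31941/16*p + 50949/16*q is nonzero, so it would be added as the next basis element.
This is the inner loop of Buchberger's algorithm — each nonzero remainder becomes a new basis element.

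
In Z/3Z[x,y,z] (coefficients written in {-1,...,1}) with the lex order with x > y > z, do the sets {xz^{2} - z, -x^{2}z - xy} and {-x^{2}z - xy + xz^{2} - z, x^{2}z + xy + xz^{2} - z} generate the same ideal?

Yes, the ideals are equal.

Two ideals are equal iff their reduced Gröbner bases coincide (the reduced basis is unique for a fixed ordering).
Buchberger on the first generating set:
f_1 = xz^{2} - z, LT = xz^{2}.
f_2 = -x^{2}z - xy, LT = x^{2}z.

S(f_1,f_2): lcm = x^{2}z^{2}. S = -xyz - xz.
  leading term xyz: no divisor's leading term divides it; move -xyz to the remainder.
  leading term xz: no divisor's leading term divides it; move -xz to the remainder.
  remainder -xyz - xz ≠ 0; add g_3 = -xyz - xz to the basis.

S(f_1,g_3): lcm = xyz^{2}. S = -xz^{2} - yz.
  leading term xz^{2}: subtract (-1)·f_1 from -xz^{2} - yz → -yz - z
  leading term yz: no divisor's leading term divides it; move -yz to the remainder.
  leading term z: no divisor's leading term divides it; move -z to the remainder.
  remainder -yz - z ≠ 0; add g_4 = -yz - z to the basis.

S(f_2,g_3): lcm = x^{2}yz. S = -x^{2}z + xy^{2}.
  leading term x^{2}z: subtract (1)·f_2 from -x^{2}z + xy^{2} → xy^{2} + xy
  leading term xy^{2}: no divisor's leading term divides it; move xy^{2} to the remainder.
  leading term xy: no divisor's leading term divides it; move xy to the remainder.
  remainder xy^{2} + xy ≠ 0; add g_5 = xy^{2} + xy to the basis.

S(f_1,g_4): lcm = xyz^{2}. S = -xz^{2} - yz.
  leading term xz^{2}: subtract (-1)·f_1 from -xz^{2} - yz → -yz - z
  leading term yz: subtract (1)·g_4 from -yz - z → 0
  remainder 0.

S(f_2,g_4): lcm = x^{2}yz. S = -x^{2}z + xy^{2}.
  leading term x^{2}z: subtract (1)·f_2 from -x^{2}z + xy^{2} → xy^{2} + xy
  leading term xy^{2}: subtract (1)·g_5 from xy^{2} + xy → 0
  remainder 0.

S(g_3,g_4): lcm = xyz. S = 0.
  remainder 0.

S(f_1,g_5): lcm = xy^{2}z^{2}. S = -xyz^{2} - y^{2}z.
  leading term xyz^{2}: subtract (-y)·f_1 from -xyz^{2} - y^{2}z → -y^{2}z - yz
  leading term y^{2}z: subtract (y)·g_4 from -y^{2}z - yz → 0
  remainder 0.

S(f_2,g_5): lcm = x^{2}y^{2}z. S = -x^{2}yz + xy^{3}.
  leading term x^{2}yz: subtract (y)·f_2 from -x^{2}yz + xy^{3} → xy^{3} + xy^{2}
  leading term xy^{3}: subtract (y)·g_5 from xy^{3} + xy^{2} → 0
  remainder 0.

S(g_3,g_5): lcm = xy^{2}z. S = 0.
  remainder 0.

S(g_4,g_5): lcm = xy^{2}z. S = 0.
  remainder 0.

Every S-polynomial of the final basis reduces to 0, so we have a Gröbner basis.
Inter-reduce: drop elements whose leading term is divisible by another's, tail-reduce, and make monic.
Reduced Gröbner basis: {x^{2}z + xy, xy^{2} + xy, xz^{2} - z, yz + z}.

Buchberger on the second generating set:
h_1 = -x^{2}z - xy + xz^{2} - z, LT = x^{2}z.
h_2 = x^{2}z + xy + xz^{2} - z, LT = x^{2}z.

S(h_1,h_2): lcm = x^{2}z. S = xz^{2} - z.
  leading term xz^{2}: no divisor's leading term divides it; move xz^{2} to the remainder.
  leading term z: no divisor's leading term divides it; move -z to the remainder.
  remainder xz^{2} - z ≠ 0; add k_3 = xz^{2} - z to the basis.

S(h_1,k_3): lcm = x^{2}z^{2}. S = xyz - xz^{3} + xz + z^{2}.
  leading term xyz: no divisor's leading term divides it; move xyz to the remainder.
  leading term xz^{3}: subtract (-z)·k_3 from -xz^{3} + xz + z^{2} → xz
  leading term xz: no divisor's leading term divides it; move xz to the remainder.
  remainder xyz + xz ≠ 0; add k_4 = xyz + xz to the basis.

S(h_2,k_3): lcm = x^{2}z^{2}. S = xyz + xz^{3} + xz - z^{2}.
  leading term xyz: subtract (1)·k_4 from xyz + xz^{3} + xz - z^{2} → xz^{3} - z^{2}
  leading term xz^{3}: subtract (z)·k_3 from xz^{3} - z^{2} → 0
  remainder 0.

S(h_1,k_4): lcm = x^{2}yz. S = -x^{2}z + xy^{2} - xyz^{2} + yz.
  leading term x^{2}z: subtract (1)·h_1 from -x^{2}z + xy^{2} - xyz^{2} + yz → xy^{2} - xyz^{2} + xy - xz^{2} + yz + z
  leading term xy^{2}: no divisor's leading term divides it; move xy^{2} to the remainder.
  leading term xyz^{2}: subtract (-y)·k_3 from -xyz^{2} + xy - xz^{2} + yz + z → xy - xz^{2} + z
  leading term xy: no divisor's leading term divides it; move xy to the remainder.
  leading term xz^{2}: subtract (-1)·k_3 from -xz^{2} + z → 0
  remainder xy^{2} + xy ≠ 0; add k_5 = xy^{2} + xy to the basis.

S(h_2,k_4): lcm = x^{2}yz. S = -x^{2}z + xy^{2} + xyz^{2} - yz.
  leading term x^{2}z: subtract (1)·h_1 from -x^{2}z + xy^{2} + xyz^{2} - yz → xy^{2} + xyz^{2} + xy - xz^{2} - yz + z
  leading term xy^{2}: subtract (1)·k_5 from xy^{2} + xyz^{2} + xy - xz^{2} - yz + z → xyz^{2} - xz^{2} - yz + z
  leading term xyz^{2}: subtract (y)·k_3 from xyz^{2} - xz^{2} - yz + z → -xz^{2} + z
  leading term xz^{2}: subtract (-1)·k_3 from -xz^{2} + z → 0
  remainder 0.

S(k_3,k_4): lcm = xyz^{2}. S = -xz^{2} - yz.
  leading term xz^{2}: subtract (-1)·k_3 from -xz^{2} - yz → -yz - z
  leading term yz: no divisor's leading term divides it; move -yz to the remainder.
  leading term z: no divisor's leading term divides it; move -z to the remainder.
  remainder -yz - z ≠ 0; add k_6 = -yz - z to the basis.

S(h_1,k_5): lcm = x^{2}y^{2}z. S = -x^{2}yz + xy^{3} - xy^{2}z^{2} + y^{2}z.
  leading term x^{2}yz: subtract (y)·h_1 from -x^{2}yz + xy^{3} - xy^{2}z^{2} + y^{2}z → xy^{3} - xy^{2}z^{2} + xy^{2} - xyz^{2} + y^{2}z + yz
  leading term xy^{3}: subtract (y)·k_5 from xy^{3} - xy^{2}z^{2} + xy^{2} - xyz^{2} + y^{2}z + yz → -xy^{2}z^{2} - xyz^{2} + y^{2}z + yz
  leading term xy^{2}z^{2}: subtract (-y^{2})·k_3 from -xy^{2}z^{2} - xyz^{2} + y^{2}z + yz → -xyz^{2} + yz
  leading term xyz^{2}: subtract (-y)·k_3 from -xyz^{2} + yz → 0
  remainder 0.

S(h_2,k_5): lcm = x^{2}y^{2}z. S = -x^{2}yz + xy^{3} + xy^{2}z^{2} - y^{2}z.
  leading term x^{2}yz: subtract (y)·h_1 from -x^{2}yz + xy^{3} + xy^{2}z^{2} - y^{2}z → xy^{3} + xy^{2}z^{2} + xy^{2} - xyz^{2} - y^{2}z + yz
  leading term xy^{3}: subtract (y)·k_5 from xy^{3} + xy^{2}z^{2} + xy^{2} - xyz^{2} - y^{2}z + yz → xy^{2}z^{2} - xyz^{2} - y^{2}z + yz
  leading term xy^{2}z^{2}: subtract (y^{2})·k_3 from xy^{2}z^{2} - xyz^{2} - y^{2}z + yz → -xyz^{2} + yz
  leading term xyz^{2}: subtract (-y)·k_3 from -xyz^{2} + yz → 0
  remainder 0.

S(k_3,k_5): lcm = xy^{2}z^{2}. S = -xyz^{2} - y^{2}z.
  leading term xyz^{2}: subtract (-y)·k_3 from -xyz^{2} - y^{2}z → -y^{2}z - yz
  leading term y^{2}z: subtract (y)·k_6 from -y^{2}z - yz → 0
  remainder 0.

S(k_4,k_5): lcm = xy^{2}z. S = 0.
  remainder 0.

S(h_1,k_6): lcm = x^{2}yz. S = -x^{2}z + xy^{2} - xyz^{2} + yz.
  leading term x^{2}z: subtract (1)·h_1 from -x^{2}z + xy^{2} - xyz^{2} + yz → xy^{2} - xyz^{2} + xy - xz^{2} + yz + z
  leading term xy^{2}: subtract (1)·k_5 from xy^{2} - xyz^{2} + xy - xz^{2} + yz + z → -xyz^{2} - xz^{2} + yz + z
  leading term xyz^{2}: subtract (-y)·k_3 from -xyz^{2} - xz^{2} + yz + z → -xz^{2} + z
  leading term xz^{2}: subtract (-1)·k_3 from -xz^{2} + z → 0
  remainder 0.

S(h_2,k_6): lcm = x^{2}yz. S = -x^{2}z + xy^{2} + xyz^{2} - yz.
  leading term x^{2}z: subtract (1)·h_1 from -x^{2}z + xy^{2} + xyz^{2} - yz → xy^{2} + xyz^{2} + xy - xz^{2} - yz + z
  leading term xy^{2}: subtract (1)·k_5 from xy^{2} + xyz^{2} + xy - xz^{2} - yz + z → xyz^{2} - xz^{2} - yz + z
  leading term xyz^{2}: subtract (y)·k_3 from xyz^{2} - xz^{2} - yz + z → -xz^{2} + z
  leading term xz^{2}: subtract (-1)·k_3 from -xz^{2} + z → 0
  remainder 0.

S(k_3,k_6): lcm = xyz^{2}. S = -xz^{2} - yz.
  leading term xz^{2}: subtract (-1)·k_3 from -xz^{2} - yz → -yz - z
  leading term yz: subtract (1)·k_6 from -yz - z → 0
  remainder 0.

S(k_4,k_6): lcm = xyz. S = 0.
  remainder 0.

S(k_5,k_6): lcm = xy^{2}z. S = 0.
  remainder 0.

Every S-polynomial of the final basis reduces to 0, so we have a Gröbner basis.
Inter-reduce: drop elements whose leading term is divisible by another's, tail-reduce, and make monic.
Reduced Gröbner basis: {x^{2}z + xy, xy^{2} + xy, xz^{2} - z, yz + z}.

Same reduced basis, so the two generating sets span the same ideal.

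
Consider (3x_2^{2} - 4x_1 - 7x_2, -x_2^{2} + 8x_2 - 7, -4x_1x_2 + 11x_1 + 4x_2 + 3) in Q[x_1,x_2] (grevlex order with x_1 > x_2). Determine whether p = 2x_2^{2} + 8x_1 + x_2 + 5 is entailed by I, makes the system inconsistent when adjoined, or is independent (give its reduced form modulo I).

First compute the reduced Gröbner basis of I by Buchberger's algorithm.
f_1 = 3x_2^{2} - 4x_1 - 7x_2, LT = x_2^{2}.
f_2 = -x_2^{2} + 8x_2 - 7, LT = x_2^{2}.
f_3 = -4x_1x_2 + 11x_1 + 4x_2 + 3, LT = x_1x_2.

S(f_1,f_2): lcm = x_2^{2}. S = -\tfrac{4}{3}x_1 + \tfrac{17}{3}x_2 - 7.
  reduce S modulo (f_1, f_2, f_3):
  remainder -\tfrac{4}{3}x_1 + \tfrac{17}{3}x_2 - 7 ≠ 0; add h_4 = -\tfrac{4}{3}x_1 + \tfrac{17}{3}x_2 - 7 to the basis.

S(f_1,f_3): lcm = x_1x_2^{2}. S = -\tfrac{4}{3}x_1^{2} + \tfrac{5}{12}x_1x_2 + x_2^{2} + \tfrac{3}{4}x_2.
  reduce S modulo (f_1, f_2, f_3, h_4):
  remainder -\tfrac{1799}{64}x_2 + \tfrac{1799}{64} ≠ 0; add h_5 = -\tfrac{1799}{64}x_2 + \tfrac{1799}{64} to the basis.

The other S-polynomials (S(f_2,f_3), S(f_1,h_4), S(f_2,h_4), S(f_3,h_4), S(f_1,h_5), S(f_2,h_5), S(f_3,h_5), S(h_4,h_5)) all reduce to 0 modulo the current basis, so we have a Gröbner basis.
Inter-reduce: drop elements whose leading term is divisible by another's, tail-reduce, and make monic.
Reduced Gröbner basis: {x_1 + 1, x_2 - 1}.
Label its elements g_1 = x_1 + 1, g_2 = x_2 - 1.

Reduce p = 2x_2^{2} + 8x_1 + x_2 + 5 modulo G:
  leading term x_2^{2}: subtract (2x_2)·g_2 from 2x_2^{2} + 8x_1 + x_2 + 5 → 8x_1 + 3x_2 + 5
  leading term x_1: subtract (8)·g_1 from 8x_1 + 3x_2 + 5 → 3x_2 - 3
  leading term x_2: subtract (3)·g_2 from 3x_2 - 3 → 0
  normal form = 0.
Since the normal form is 0, p ∈ I.

2x_2^{2} + 8x_1 + x_2 + 5 lies in I (it reduces to 0).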